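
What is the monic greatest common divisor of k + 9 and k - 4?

Repeated division with remainder:
  k + 9 = (k - 4) + (13)
  k - 4 = ((1/13)k - 4/13)(13) + (0)
The last nonzero remainder is the constant 13, so the polynomials are coprime and gcd = 1.

1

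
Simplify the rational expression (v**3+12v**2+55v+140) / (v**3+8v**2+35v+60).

Repeated division with remainder:
  v**3+12v**2+55v+140 = (v**3+8v**2+35v+60) + (4v**2+20v+80)
  v**3+8v**2+35v+60 = ((1/4)v+3/4)(4v**2+20v+80) + (0)
Last nonzero remainder: 4v**2+20v+80. Dividing through by 4 gives the monic gcd v**2+5v+20.
Cancel v**2+5v+20 from numerator and denominator to get the reduced form.

(v+7)/(v+3)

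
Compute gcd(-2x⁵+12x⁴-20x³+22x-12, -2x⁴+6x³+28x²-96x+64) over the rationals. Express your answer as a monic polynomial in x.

x²-3x+2

Repeated division with remainder:
  -2x⁵+12x⁴-20x³+22x-12 = (x-3)(-2x⁴+6x³+28x²-96x+64) + (-30x³+180x²-330x+180)
  -2x⁴+6x³+28x²-96x+64 = ((1/15)x+1/5)(-30x³+180x²-330x+180) + (14x²-42x+28)
  -30x³+180x²-330x+180 = (-(15/7)x+45/7)(14x²-42x+28) + (0)
Last nonzero remainder: 14x²-42x+28. Dividing through by 14 gives the monic gcd x²-3x+2.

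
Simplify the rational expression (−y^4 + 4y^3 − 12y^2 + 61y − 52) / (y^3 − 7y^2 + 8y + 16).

Apply the Euclidean algorithm:
  −y^4 + 4y^3 − 12y^2 + 61y − 52 = (−y − 3)(y^3 − 7y^2 + 8y + 16) + (−25y^2 + 101y − 4)
  y^3 − 7y^2 + 8y + 16 = (−(1/25)y + 74/625)(−25y^2 + 101y − 4) + (−(2574/625)y + 10296/625)
  −25y^2 + 101y − 4 = ((15625/2574)y − 625/2574)(−(2574/625)y + 10296/625) + (0)
Last nonzero remainder: −(2574/625)y + 10296/625. Dividing through by −2574/625 gives the monic gcd y − 4.
Cancel y − 4 from numerator and denominator to get the reduced form.

(−y^3 − 12y + 13)/(y^2 − 3y − 4)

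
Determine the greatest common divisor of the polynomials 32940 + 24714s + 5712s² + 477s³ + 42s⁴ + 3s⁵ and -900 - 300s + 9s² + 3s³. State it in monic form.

30 + 13s + s²

Repeated division with remainder:
  3s⁵ + 42s⁴ + 477s³ + 5712s² + 24714s + 32940 = (s² + 11s + 226)(3s³ + 9s² - 300s - 900) + (7878s² + 102414s + 236340)
  3s³ + 9s² - 300s - 900 = ((1/2626)s - 5/1313)(7878s² + 102414s + 236340) + (0)
Last nonzero remainder: 7878s² + 102414s + 236340. Dividing through by 7878 gives the monic gcd s² + 13s + 30.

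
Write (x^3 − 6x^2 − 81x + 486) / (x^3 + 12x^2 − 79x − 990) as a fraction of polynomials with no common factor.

Euclidean algorithm in ℚ[x]:
  x^3 − 6x^2 − 81x + 486 = (x^3 + 12x^2 − 79x − 990) + (−18x^2 − 2x + 1476)
  x^3 + 12x^2 − 79x − 990 = (−(1/18)x − 107/162)(−18x^2 − 2x + 1476) + ((136/81)x − 136/9)
  −18x^2 − 2x + 1476 = (−(729/68)x − 3321/34)((136/81)x − 136/9) + (0)
Last nonzero remainder: (136/81)x − 136/9. Dividing through by 136/81 gives the monic gcd x − 9.
Cancel x − 9 from numerator and denominator to get the reduced form.

(x^2 + 3x − 54)/(x^2 + 21x + 110)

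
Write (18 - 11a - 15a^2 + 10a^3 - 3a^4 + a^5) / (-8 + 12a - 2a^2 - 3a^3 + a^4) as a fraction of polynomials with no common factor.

(9 + 8a + a^3)/(-4 + a^2)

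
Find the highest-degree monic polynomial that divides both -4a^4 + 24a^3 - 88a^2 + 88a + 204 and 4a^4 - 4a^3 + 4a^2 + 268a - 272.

a^2 - 4a + 17

Repeated division with remainder:
  -4a^4 + 24a^3 - 88a^2 + 88a + 204 = (-1)(4a^4 - 4a^3 + 4a^2 + 268a - 272) + (20a^3 - 84a^2 + 356a - 68)
  4a^4 - 4a^3 + 4a^2 + 268a - 272 = ((1/5)a + 16/25)(20a^3 - 84a^2 + 356a - 68) + (-(336/25)a^2 + (1344/25)a - 5712/25)
  20a^3 - 84a^2 + 356a - 68 = (-(125/84)a + 25/84)(-(336/25)a^2 + (1344/25)a - 5712/25) + (0)
Last nonzero remainder: -(336/25)a^2 + (1344/25)a - 5712/25. Dividing through by -336/25 gives the monic gcd a^2 - 4a + 17.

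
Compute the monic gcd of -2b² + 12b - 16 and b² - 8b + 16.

Repeated division with remainder:
  -2b² + 12b - 16 = (-2)(b² - 8b + 16) + (-4b + 16)
  b² - 8b + 16 = (-(1/4)b + 1)(-4b + 16) + (0)
Last nonzero remainder: -4b + 16. Dividing through by -4 gives the monic gcd b - 4.

b - 4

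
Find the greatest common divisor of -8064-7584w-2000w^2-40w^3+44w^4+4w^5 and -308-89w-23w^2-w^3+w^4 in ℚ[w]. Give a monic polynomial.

-28-3w+w^2

By polynomial division,
  4w^5+44w^4-40w^3-2000w^2-7584w-8064 = (4w+48)(w^4-w^3-23w^2-89w-308) + (100w^3-540w^2-2080w+6720)
  w^4-w^3-23w^2-89w-308 = ((1/100)w+11/250)(100w^3-540w^2-2080w+6720) + ((539/25)w^2-(1617/25)w-15092/25)
  100w^3-540w^2-2080w+6720 = ((2500/539)w-6000/539)((539/25)w^2-(1617/25)w-15092/25) + (0)
Last nonzero remainder: (539/25)w^2-(1617/25)w-15092/25. Dividing through by 539/25 gives the monic gcd w^2-3w-28.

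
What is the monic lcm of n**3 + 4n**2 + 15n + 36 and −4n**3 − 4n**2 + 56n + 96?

Euclidean algorithm in ℚ[n]:
  n**3 + 4n**2 + 15n + 36 = (−1/4)(−4n**3 − 4n**2 + 56n + 96) + (3n**2 + 29n + 60)
  −4n**3 − 4n**2 + 56n + 96 = (−(4/3)n + 104/9)(3n**2 + 29n + 60) + (−(1792/9)n − 1792/3)
  3n**2 + 29n + 60 = (−(27/1792)n − 45/448)(−(1792/9)n − 1792/3) + (0)
Last nonzero remainder: −(1792/9)n − 1792/3. Dividing through by −1792/9 gives the monic gcd n + 3.
Then lcm(f, g) = f·g / gcd(f, g); expanding and making the result monic gives the answer.

n**5 + 2n**4 − n**3 − 26n**2 − 192n − 288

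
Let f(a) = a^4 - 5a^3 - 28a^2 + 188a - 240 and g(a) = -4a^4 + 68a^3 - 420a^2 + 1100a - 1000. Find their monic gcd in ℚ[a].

a^2 - 7a + 10

By polynomial division,
  a^4 - 5a^3 - 28a^2 + 188a - 240 = (-1/4)(-4a^4 + 68a^3 - 420a^2 + 1100a - 1000) + (12a^3 - 133a^2 + 463a - 490)
  -4a^4 + 68a^3 - 420a^2 + 1100a - 1000 = (-(1/3)a + 71/36)(12a^3 - 133a^2 + 463a - 490) + (-(121/36)a^2 + (847/36)a - 605/18)
  12a^3 - 133a^2 + 463a - 490 = (-(432/121)a + 1764/121)(-(121/36)a^2 + (847/36)a - 605/18) + (0)
Last nonzero remainder: -(121/36)a^2 + (847/36)a - 605/18. Dividing through by -121/36 gives the monic gcd a^2 - 7a + 10.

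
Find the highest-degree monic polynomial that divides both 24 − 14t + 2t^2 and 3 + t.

1

By polynomial division,
  2t^2 − 14t + 24 = (2t − 20)(t + 3) + (84)
  t + 3 = ((1/84)t + 1/28)(84) + (0)
The last nonzero remainder is the constant 84, so the polynomials are coprime and gcd = 1.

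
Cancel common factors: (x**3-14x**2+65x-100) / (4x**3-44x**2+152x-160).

(x-5)/(4x-8)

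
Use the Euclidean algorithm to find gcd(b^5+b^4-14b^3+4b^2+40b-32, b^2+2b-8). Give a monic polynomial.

b^2+2b-8

By polynomial division,
  b^5+b^4-14b^3+4b^2+40b-32 = (b^3-b^2-4b+4)(b^2+2b-8) + (0)
The last nonzero remainder b^2+2b-8 is already monic.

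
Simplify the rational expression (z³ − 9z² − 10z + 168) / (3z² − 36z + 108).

(z² − 3z − 28)/(3z − 18)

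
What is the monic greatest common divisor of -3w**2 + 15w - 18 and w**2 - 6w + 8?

Apply the Euclidean algorithm:
  -3w**2 + 15w - 18 = (-3)(w**2 - 6w + 8) + (-3w + 6)
  w**2 - 6w + 8 = (-(1/3)w + 4/3)(-3w + 6) + (0)
Last nonzero remainder: -3w + 6. Dividing through by -3 gives the monic gcd w - 2.

w - 2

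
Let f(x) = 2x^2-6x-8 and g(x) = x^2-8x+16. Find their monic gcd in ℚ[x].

x-4

Repeated division with remainder:
  2x^2-6x-8 = (2)(x^2-8x+16) + (10x-40)
  x^2-8x+16 = ((1/10)x-2/5)(10x-40) + (0)
Last nonzero remainder: 10x-40. Dividing through by 10 gives the monic gcd x-4.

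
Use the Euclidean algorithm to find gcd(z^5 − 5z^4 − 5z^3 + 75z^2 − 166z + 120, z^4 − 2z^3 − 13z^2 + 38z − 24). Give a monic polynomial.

By polynomial division,
  z^5 − 5z^4 − 5z^3 + 75z^2 − 166z + 120 = (z − 3)(z^4 − 2z^3 − 13z^2 + 38z − 24) + (2z^3 − 2z^2 − 28z + 48)
  z^4 − 2z^3 − 13z^2 + 38z − 24 = ((1/2)z − 1/2)(2z^3 − 2z^2 − 28z + 48) + (0)
Last nonzero remainder: 2z^3 − 2z^2 − 28z + 48. Dividing through by 2 gives the monic gcd z^3 − z^2 − 14z + 24.

z^3 − z^2 − 14z + 24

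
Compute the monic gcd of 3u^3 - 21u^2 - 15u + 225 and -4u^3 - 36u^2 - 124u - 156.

By polynomial division,
  3u^3 - 21u^2 - 15u + 225 = (-3/4)(-4u^3 - 36u^2 - 124u - 156) + (-48u^2 - 108u + 108)
  -4u^3 - 36u^2 - 124u - 156 = ((1/12)u + 9/16)(-48u^2 - 108u + 108) + (-(289/4)u - 867/4)
  -48u^2 - 108u + 108 = ((192/289)u - 144/289)(-(289/4)u - 867/4) + (0)
Last nonzero remainder: -(289/4)u - 867/4. Dividing through by -289/4 gives the monic gcd u + 3.

u + 3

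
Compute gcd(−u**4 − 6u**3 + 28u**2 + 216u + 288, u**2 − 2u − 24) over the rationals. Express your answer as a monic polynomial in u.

u**2 − 2u − 24

Euclidean algorithm in ℚ[u]:
  −u**4 − 6u**3 + 28u**2 + 216u + 288 = (−u**2 − 8u − 12)(u**2 − 2u − 24) + (0)
The last nonzero remainder u**2 − 2u − 24 is already monic.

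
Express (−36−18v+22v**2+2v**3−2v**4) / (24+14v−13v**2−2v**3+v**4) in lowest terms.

By polynomial division,
  −2v**4+2v**3+22v**2−18v−36 = (−2)(v**4−2v**3−13v**2+14v+24) + (−2v**3−4v**2+10v+12)
  v**4−2v**3−13v**2+14v+24 = (−(1/2)v+2)(−2v**3−4v**2+10v+12) + (0)
Last nonzero remainder: −2v**3−4v**2+10v+12. Dividing through by −2 gives the monic gcd v**3+2v**2−5v−6.
Cancel v**3+2v**2−5v−6 from numerator and denominator to get the reduced form.

(6−2v)/(−4+v)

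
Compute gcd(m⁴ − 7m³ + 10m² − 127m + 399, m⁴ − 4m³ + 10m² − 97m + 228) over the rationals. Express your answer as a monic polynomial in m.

m³ + 10m − 57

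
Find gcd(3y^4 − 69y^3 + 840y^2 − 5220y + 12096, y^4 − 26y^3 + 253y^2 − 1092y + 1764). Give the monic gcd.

y^2 − 12y + 36

Euclidean algorithm in ℚ[y]:
  3y^4 − 69y^3 + 840y^2 − 5220y + 12096 = (3)(y^4 − 26y^3 + 253y^2 − 1092y + 1764) + (9y^3 + 81y^2 − 1944y + 6804)
  y^4 − 26y^3 + 253y^2 − 1092y + 1764 = ((1/9)y − 35/9)(9y^3 + 81y^2 − 1944y + 6804) + (784y^2 − 9408y + 28224)
  9y^3 + 81y^2 − 1944y + 6804 = ((9/784)y + 27/112)(784y^2 − 9408y + 28224) + (0)
Last nonzero remainder: 784y^2 − 9408y + 28224. Dividing through by 784 gives the monic gcd y^2 − 12y + 36.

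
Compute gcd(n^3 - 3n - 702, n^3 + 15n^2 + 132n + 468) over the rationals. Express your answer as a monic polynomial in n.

n^2 + 9n + 78

Euclidean algorithm in ℚ[n]:
  n^3 - 3n - 702 = (n^3 + 15n^2 + 132n + 468) + (-15n^2 - 135n - 1170)
  n^3 + 15n^2 + 132n + 468 = (-(1/15)n - 2/5)(-15n^2 - 135n - 1170) + (0)
Last nonzero remainder: -15n^2 - 135n - 1170. Dividing through by -15 gives the monic gcd n^2 + 9n + 78.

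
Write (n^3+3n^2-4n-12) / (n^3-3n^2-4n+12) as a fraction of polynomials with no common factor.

Repeated division with remainder:
  n^3+3n^2-4n-12 = (n^3-3n^2-4n+12) + (6n^2-24)
  n^3-3n^2-4n+12 = ((1/6)n-1/2)(6n^2-24) + (0)
Last nonzero remainder: 6n^2-24. Dividing through by 6 gives the monic gcd n^2-4.
Cancel n^2-4 from numerator and denominator to get the reduced form.

(n+3)/(n-3)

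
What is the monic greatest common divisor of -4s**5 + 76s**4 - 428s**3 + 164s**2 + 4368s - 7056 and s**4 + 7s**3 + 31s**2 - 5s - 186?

Repeated division with remainder:
  -4s**5 + 76s**4 - 428s**3 + 164s**2 + 4368s - 7056 = (-4s + 104)(s**4 + 7s**3 + 31s**2 - 5s - 186) + (-1032s**3 - 3080s**2 + 4144s + 12288)
  s**4 + 7s**3 + 31s**2 - 5s - 186 = (-(1/1032)s - 259/66564)(-1032s**3 - 3080s**2 + 4144s + 12288) + ((383263/16641)s**2 + (383263/16641)s - 766526/5547)
  -1032s**3 - 3080s**2 + 4144s + 12288 = (-(17173512/383263)s - 34080768/383263)((383263/16641)s**2 + (383263/16641)s - 766526/5547) + (0)
Last nonzero remainder: (383263/16641)s**2 + (383263/16641)s - 766526/5547. Dividing through by 383263/16641 gives the monic gcd s**2 + s - 6.

s**2 + s - 6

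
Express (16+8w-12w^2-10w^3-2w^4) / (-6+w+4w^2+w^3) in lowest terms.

Euclidean algorithm in ℚ[w]:
  -2w^4-10w^3-12w^2+8w+16 = (-2w-2)(w^3+4w^2+w-6) + (-2w^2-2w+4)
  w^3+4w^2+w-6 = (-(1/2)w-3/2)(-2w^2-2w+4) + (0)
Last nonzero remainder: -2w^2-2w+4. Dividing through by -2 gives the monic gcd w^2+w-2.
Cancel w^2+w-2 from numerator and denominator to get the reduced form.

(-8-8w-2w^2)/(3+w)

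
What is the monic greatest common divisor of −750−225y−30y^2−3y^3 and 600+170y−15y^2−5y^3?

5+y

Repeated division with remainder:
  −3y^3−30y^2−225y−750 = (3/5)(−5y^3−15y^2+170y+600) + (−21y^2−327y−1110)
  −5y^3−15y^2+170y+600 = ((5/21)y−440/147)(−21y^2−327y−1110) + (−(26680/49)y−133400/49)
  −21y^2−327y−1110 = ((1029/26680)y+5439/13340)(−(26680/49)y−133400/49) + (0)
Last nonzero remainder: −(26680/49)y−133400/49. Dividing through by −26680/49 gives the monic gcd y+5.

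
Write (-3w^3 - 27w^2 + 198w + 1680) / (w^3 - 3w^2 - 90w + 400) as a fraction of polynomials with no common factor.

Euclidean algorithm in ℚ[w]:
  -3w^3 - 27w^2 + 198w + 1680 = (-3)(w^3 - 3w^2 - 90w + 400) + (-36w^2 - 72w + 2880)
  w^3 - 3w^2 - 90w + 400 = (-(1/36)w + 5/36)(-36w^2 - 72w + 2880) + (0)
Last nonzero remainder: -36w^2 - 72w + 2880. Dividing through by -36 gives the monic gcd w^2 + 2w - 80.
Cancel w^2 + 2w - 80 from numerator and denominator to get the reduced form.

(-3w - 21)/(w - 5)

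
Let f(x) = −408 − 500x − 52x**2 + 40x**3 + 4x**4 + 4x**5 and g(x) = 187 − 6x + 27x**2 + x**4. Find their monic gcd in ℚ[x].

Apply the Euclidean algorithm:
  4x**5 + 4x**4 + 40x**3 − 52x**2 − 500x − 408 = (4x + 4)(x**4 + 27x**2 − 6x + 187) + (−68x**3 − 136x**2 − 1224x − 1156)
  x**4 + 27x**2 − 6x + 187 = (−(1/68)x + 1/34)(−68x**3 − 136x**2 − 1224x − 1156) + (13x**2 + 13x + 221)
  −68x**3 − 136x**2 − 1224x − 1156 = (−(68/13)x − 68/13)(13x**2 + 13x + 221) + (0)
Last nonzero remainder: 13x**2 + 13x + 221. Dividing through by 13 gives the monic gcd x**2 + x + 17.

17 + x + x**2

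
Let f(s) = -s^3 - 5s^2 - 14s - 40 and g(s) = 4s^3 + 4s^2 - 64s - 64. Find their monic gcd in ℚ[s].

Euclidean algorithm in ℚ[s]:
  -s^3 - 5s^2 - 14s - 40 = (-1/4)(4s^3 + 4s^2 - 64s - 64) + (-4s^2 - 30s - 56)
  4s^3 + 4s^2 - 64s - 64 = (-s + 13/2)(-4s^2 - 30s - 56) + (75s + 300)
  -4s^2 - 30s - 56 = (-(4/75)s - 14/75)(75s + 300) + (0)
Last nonzero remainder: 75s + 300. Dividing through by 75 gives the monic gcd s + 4.

s + 4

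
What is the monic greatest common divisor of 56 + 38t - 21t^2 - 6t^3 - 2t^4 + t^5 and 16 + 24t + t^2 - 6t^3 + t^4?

-4 - 3t + t^2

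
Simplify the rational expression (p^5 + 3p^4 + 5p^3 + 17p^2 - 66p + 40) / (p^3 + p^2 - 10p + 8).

By polynomial division,
  p^5 + 3p^4 + 5p^3 + 17p^2 - 66p + 40 = (p^2 + 2p + 13)(p^3 + p^2 - 10p + 8) + (16p^2 + 48p - 64)
  p^3 + p^2 - 10p + 8 = ((1/16)p - 1/8)(16p^2 + 48p - 64) + (0)
Last nonzero remainder: 16p^2 + 48p - 64. Dividing through by 16 gives the monic gcd p^2 + 3p - 4.
Cancel p^2 + 3p - 4 from numerator and denominator to get the reduced form.

(p^3 + 9p - 10)/(p - 2)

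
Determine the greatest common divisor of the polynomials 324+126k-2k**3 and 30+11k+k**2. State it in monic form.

6+k

Apply the Euclidean algorithm:
  -2k**3+126k+324 = (-2k+22)(k**2+11k+30) + (-56k-336)
  k**2+11k+30 = (-(1/56)k-5/56)(-56k-336) + (0)
Last nonzero remainder: -56k-336. Dividing through by -56 gives the monic gcd k+6.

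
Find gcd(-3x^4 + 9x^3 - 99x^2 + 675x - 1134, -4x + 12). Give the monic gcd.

Euclidean algorithm in ℚ[x]:
  -3x^4 + 9x^3 - 99x^2 + 675x - 1134 = ((3/4)x^3 + (99/4)x - 189/2)(-4x + 12) + (0)
Last nonzero remainder: -4x + 12. Dividing through by -4 gives the monic gcd x - 3.

x - 3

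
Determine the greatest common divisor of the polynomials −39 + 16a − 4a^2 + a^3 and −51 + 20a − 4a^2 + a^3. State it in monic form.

Apply the Euclidean algorithm:
  a^3 − 4a^2 + 16a − 39 = (a^3 − 4a^2 + 20a − 51) + (−4a + 12)
  a^3 − 4a^2 + 20a − 51 = (−(1/4)a^2 + (1/4)a − 17/4)(−4a + 12) + (0)
Last nonzero remainder: −4a + 12. Dividing through by −4 gives the monic gcd a − 3.

−3 + a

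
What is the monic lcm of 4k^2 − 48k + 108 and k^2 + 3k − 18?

Repeated division with remainder:
  4k^2 − 48k + 108 = (4)(k^2 + 3k − 18) + (−60k + 180)
  k^2 + 3k − 18 = (−(1/60)k − 1/10)(−60k + 180) + (0)
Last nonzero remainder: −60k + 180. Dividing through by −60 gives the monic gcd k − 3.
Then lcm(f, g) = f·g / gcd(f, g); expanding and making the result monic gives the answer.

k^3 − 6k^2 − 45k + 162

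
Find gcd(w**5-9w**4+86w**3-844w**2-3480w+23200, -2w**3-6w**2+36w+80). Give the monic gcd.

w**2+w-20

By polynomial division,
  w**5-9w**4+86w**3-844w**2-3480w+23200 = (-(1/2)w**2+6w-70)(-2w**3-6w**2+36w+80) + (-1440w**2-1440w+28800)
  -2w**3-6w**2+36w+80 = ((1/720)w+1/360)(-1440w**2-1440w+28800) + (0)
Last nonzero remainder: -1440w**2-1440w+28800. Dividing through by -1440 gives the monic gcd w**2+w-20.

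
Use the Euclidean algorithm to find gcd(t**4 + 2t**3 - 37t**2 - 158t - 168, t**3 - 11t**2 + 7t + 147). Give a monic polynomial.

Repeated division with remainder:
  t**4 + 2t**3 - 37t**2 - 158t - 168 = (t + 13)(t**3 - 11t**2 + 7t + 147) + (99t**2 - 396t - 2079)
  t**3 - 11t**2 + 7t + 147 = ((1/99)t - 7/99)(99t**2 - 396t - 2079) + (0)
Last nonzero remainder: 99t**2 - 396t - 2079. Dividing through by 99 gives the monic gcd t**2 - 4t - 21.

t**2 - 4t - 21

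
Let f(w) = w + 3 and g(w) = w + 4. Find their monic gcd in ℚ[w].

1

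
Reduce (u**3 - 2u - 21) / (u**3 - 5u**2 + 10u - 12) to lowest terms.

(u**2 + 3u + 7)/(u**2 - 2u + 4)

By polynomial division,
  u**3 - 2u - 21 = (u**3 - 5u**2 + 10u - 12) + (5u**2 - 12u - 9)
  u**3 - 5u**2 + 10u - 12 = ((1/5)u - 13/25)(5u**2 - 12u - 9) + ((139/25)u - 417/25)
  5u**2 - 12u - 9 = ((125/139)u + 75/139)((139/25)u - 417/25) + (0)
Last nonzero remainder: (139/25)u - 417/25. Dividing through by 139/25 gives the monic gcd u - 3.
Cancel u - 3 from numerator and denominator to get the reduced form.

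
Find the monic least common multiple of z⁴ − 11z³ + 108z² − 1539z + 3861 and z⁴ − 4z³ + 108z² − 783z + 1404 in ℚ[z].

z⁵ − 15z⁴ + 152z³ − 1971z² + 10017z − 15444

Repeated division with remainder:
  z⁴ − 11z³ + 108z² − 1539z + 3861 = (z⁴ − 4z³ + 108z² − 783z + 1404) + (−7z³ − 756z + 2457)
  z⁴ − 4z³ + 108z² − 783z + 1404 = (−(1/7)z + 4/7)(−7z³ − 756z + 2457) + (0)
Last nonzero remainder: −7z³ − 756z + 2457. Dividing through by −7 gives the monic gcd z³ + 108z − 351.
Then lcm(f, g) = f·g / gcd(f, g); expanding and making the result monic gives the answer.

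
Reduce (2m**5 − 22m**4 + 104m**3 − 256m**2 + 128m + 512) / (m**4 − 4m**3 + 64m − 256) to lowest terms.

(2m**2 − 6m − 8)/(m + 4)

Euclidean algorithm in ℚ[m]:
  2m**5 − 22m**4 + 104m**3 − 256m**2 + 128m + 512 = (2m − 14)(m**4 − 4m**3 + 64m − 256) + (48m**3 − 384m**2 + 1536m − 3072)
  m**4 − 4m**3 + 64m − 256 = ((1/48)m + 1/12)(48m**3 − 384m**2 + 1536m − 3072) + (0)
Last nonzero remainder: 48m**3 − 384m**2 + 1536m − 3072. Dividing through by 48 gives the monic gcd m**3 − 8m**2 + 32m − 64.
Cancel m**3 − 8m**2 + 32m − 64 from numerator and denominator to get the reduced form.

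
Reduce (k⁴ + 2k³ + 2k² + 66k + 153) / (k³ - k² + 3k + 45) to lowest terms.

Apply the Euclidean algorithm:
  k⁴ + 2k³ + 2k² + 66k + 153 = (k + 3)(k³ - k² + 3k + 45) + (2k² + 12k + 18)
  k³ - k² + 3k + 45 = ((1/2)k - 7/2)(2k² + 12k + 18) + (36k + 108)
  2k² + 12k + 18 = ((1/18)k + 1/6)(36k + 108) + (0)
Last nonzero remainder: 36k + 108. Dividing through by 36 gives the monic gcd k + 3.
Cancel k + 3 from numerator and denominator to get the reduced form.

(k³ - k² + 5k + 51)/(k² - 4k + 15)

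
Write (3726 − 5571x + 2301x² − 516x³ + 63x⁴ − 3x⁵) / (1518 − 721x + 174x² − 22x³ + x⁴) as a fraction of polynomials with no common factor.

(−27 + 30x − 3x²)/(−11 + x)

By polynomial division,
  −3x⁵ + 63x⁴ − 516x³ + 2301x² − 5571x + 3726 = (−3x − 3)(x⁴ − 22x³ + 174x² − 721x + 1518) + (−60x³ + 660x² − 3180x + 8280)
  x⁴ − 22x³ + 174x² − 721x + 1518 = (−(1/60)x + 11/60)(−60x³ + 660x² − 3180x + 8280) + (0)
Last nonzero remainder: −60x³ + 660x² − 3180x + 8280. Dividing through by −60 gives the monic gcd x³ − 11x² + 53x − 138.
Cancel x³ − 11x² + 53x − 138 from numerator and denominator to get the reduced form.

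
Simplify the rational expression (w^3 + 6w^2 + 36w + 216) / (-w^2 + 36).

Repeated division with remainder:
  w^3 + 6w^2 + 36w + 216 = (-w - 6)(-w^2 + 36) + (72w + 432)
  -w^2 + 36 = (-(1/72)w + 1/12)(72w + 432) + (0)
Last nonzero remainder: 72w + 432. Dividing through by 72 gives the monic gcd w + 6.
Cancel w + 6 from numerator and denominator to get the reduced form.

(-w^2 - 36)/(w - 6)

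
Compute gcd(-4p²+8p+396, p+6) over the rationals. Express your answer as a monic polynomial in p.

1

Repeated division with remainder:
  -4p²+8p+396 = (-4p+32)(p+6) + (204)
  p+6 = ((1/204)p+1/34)(204) + (0)
The last nonzero remainder is the constant 204, so the polynomials are coprime and gcd = 1.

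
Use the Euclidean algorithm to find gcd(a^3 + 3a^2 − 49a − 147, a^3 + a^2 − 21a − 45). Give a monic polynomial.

By polynomial division,
  a^3 + 3a^2 − 49a − 147 = (a^3 + a^2 − 21a − 45) + (2a^2 − 28a − 102)
  a^3 + a^2 − 21a − 45 = ((1/2)a + 15/2)(2a^2 − 28a − 102) + (240a + 720)
  2a^2 − 28a − 102 = ((1/120)a − 17/120)(240a + 720) + (0)
Last nonzero remainder: 240a + 720. Dividing through by 240 gives the monic gcd a + 3.

a + 3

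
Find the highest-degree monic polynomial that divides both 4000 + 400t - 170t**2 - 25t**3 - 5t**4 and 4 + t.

4 + t

Repeated division with remainder:
  -5t**4 - 25t**3 - 170t**2 + 400t + 4000 = (-5t**3 - 5t**2 - 150t + 1000)(t + 4) + (0)
The last nonzero remainder t + 4 is already monic.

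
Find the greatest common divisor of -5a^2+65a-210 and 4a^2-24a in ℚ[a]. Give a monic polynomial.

a-6

By polynomial division,
  -5a^2+65a-210 = (-5/4)(4a^2-24a) + (35a-210)
  4a^2-24a = ((4/35)a)(35a-210) + (0)
Last nonzero remainder: 35a-210. Dividing through by 35 gives the monic gcd a-6.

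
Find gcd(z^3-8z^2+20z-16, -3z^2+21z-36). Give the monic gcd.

z-4

Euclidean algorithm in ℚ[z]:
  z^3-8z^2+20z-16 = (-(1/3)z+1/3)(-3z^2+21z-36) + (z-4)
  -3z^2+21z-36 = (-3z+9)(z-4) + (0)
The last nonzero remainder z-4 is already monic.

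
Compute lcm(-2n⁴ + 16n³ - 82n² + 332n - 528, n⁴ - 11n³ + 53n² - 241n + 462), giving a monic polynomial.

By polynomial division,
  -2n⁴ + 16n³ - 82n² + 332n - 528 = (-2)(n⁴ - 11n³ + 53n² - 241n + 462) + (-6n³ + 24n² - 150n + 396)
  n⁴ - 11n³ + 53n² - 241n + 462 = (-(1/6)n + 7/6)(-6n³ + 24n² - 150n + 396) + (0)
Last nonzero remainder: -6n³ + 24n² - 150n + 396. Dividing through by -6 gives the monic gcd n³ - 4n² + 25n - 66.
Then lcm(f, g) = f·g / gcd(f, g); expanding and making the result monic gives the answer.

n⁵ - 15n⁴ + 97n³ - 453n² + 1426n - 1848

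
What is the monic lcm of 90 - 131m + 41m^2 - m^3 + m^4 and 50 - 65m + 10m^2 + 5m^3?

Apply the Euclidean algorithm:
  m^4 - m^3 + 41m^2 - 131m + 90 = ((1/5)m - 3/5)(5m^3 + 10m^2 - 65m + 50) + (60m^2 - 180m + 120)
  5m^3 + 10m^2 - 65m + 50 = ((1/12)m + 5/12)(60m^2 - 180m + 120) + (0)
Last nonzero remainder: 60m^2 - 180m + 120. Dividing through by 60 gives the monic gcd m^2 - 3m + 2.
Then lcm(f, g) = f·g / gcd(f, g); expanding and making the result monic gives the answer.

450 - 565m + 74m^2 + 36m^3 + 4m^4 + m^5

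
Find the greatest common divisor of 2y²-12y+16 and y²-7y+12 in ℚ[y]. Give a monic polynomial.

y-4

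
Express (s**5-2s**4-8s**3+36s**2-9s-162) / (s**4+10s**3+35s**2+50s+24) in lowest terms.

Repeated division with remainder:
  s**5-2s**4-8s**3+36s**2-9s-162 = (s-12)(s**4+10s**3+35s**2+50s+24) + (77s**3+406s**2+567s+126)
  s**4+10s**3+35s**2+50s+24 = ((1/77)s+52/847)(77s**3+406s**2+567s+126) + ((328/121)s**2+(1640/121)s+1968/121)
  77s**3+406s**2+567s+126 = ((9317/328)s+2541/328)((328/121)s**2+(1640/121)s+1968/121) + (0)
Last nonzero remainder: (328/121)s**2+(1640/121)s+1968/121. Dividing through by 328/121 gives the monic gcd s**2+5s+6.
Cancel s**2+5s+6 from numerator and denominator to get the reduced form.

(s**3-7s**2+21s-27)/(s**2+5s+4)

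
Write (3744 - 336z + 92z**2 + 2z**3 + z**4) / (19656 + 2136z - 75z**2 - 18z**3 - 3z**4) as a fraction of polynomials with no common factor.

(-36 + 6z - z**2)/(-189 - 6z + 3z**2)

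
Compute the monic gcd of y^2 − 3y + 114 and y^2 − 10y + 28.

1

Apply the Euclidean algorithm:
  y^2 − 3y + 114 = (y^2 − 10y + 28) + (7y + 86)
  y^2 − 10y + 28 = ((1/7)y − 156/49)(7y + 86) + (14788/49)
  7y + 86 = ((343/14788)y + 2107/7394)(14788/49) + (0)
The last nonzero remainder is the constant 14788/49, so the polynomials are coprime and gcd = 1.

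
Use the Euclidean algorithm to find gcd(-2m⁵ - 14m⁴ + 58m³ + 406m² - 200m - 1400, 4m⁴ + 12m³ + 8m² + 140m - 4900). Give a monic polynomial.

By polynomial division,
  -2m⁵ - 14m⁴ + 58m³ + 406m² - 200m - 1400 = (-(1/2)m - 2)(4m⁴ + 12m³ + 8m² + 140m - 4900) + (86m³ + 492m² - 2370m - 11200)
  4m⁴ + 12m³ + 8m² + 140m - 4900 = ((2/43)m - 234/1849)(86m³ + 492m² - 2370m - 11200) + ((333740/1849)m² + (667480/1849)m - 11680900/1849)
  86m³ + 492m² - 2370m - 11200 = ((79507/166870)m + 29584/16687)((333740/1849)m² + (667480/1849)m - 11680900/1849) + (0)
Last nonzero remainder: (333740/1849)m² + (667480/1849)m - 11680900/1849. Dividing through by 333740/1849 gives the monic gcd m² + 2m - 35.

m² + 2m - 35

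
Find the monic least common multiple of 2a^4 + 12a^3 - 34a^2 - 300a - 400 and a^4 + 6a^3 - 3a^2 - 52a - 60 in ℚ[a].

Apply the Euclidean algorithm:
  2a^4 + 12a^3 - 34a^2 - 300a - 400 = (2)(a^4 + 6a^3 - 3a^2 - 52a - 60) + (-28a^2 - 196a - 280)
  a^4 + 6a^3 - 3a^2 - 52a - 60 = (-(1/28)a^2 + (1/28)a + 3/14)(-28a^2 - 196a - 280) + (0)
Last nonzero remainder: -28a^2 - 196a - 280. Dividing through by -28 gives the monic gcd a^2 + 7a + 10.
Then lcm(f, g) = f·g / gcd(f, g); expanding and making the result monic gives the answer.

a^6 + 5a^5 - 29a^4 - 169a^3 + 52a^2 + 1100a + 1200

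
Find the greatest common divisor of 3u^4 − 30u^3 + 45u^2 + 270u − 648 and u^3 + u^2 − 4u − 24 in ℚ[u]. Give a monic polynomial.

By polynomial division,
  3u^4 − 30u^3 + 45u^2 + 270u − 648 = (3u − 33)(u^3 + u^2 − 4u − 24) + (90u^2 + 210u − 1440)
  u^3 + u^2 − 4u − 24 = ((1/90)u − 2/135)(90u^2 + 210u − 1440) + ((136/9)u − 136/3)
  90u^2 + 210u − 1440 = ((405/68)u + 540/17)((136/9)u − 136/3) + (0)
Last nonzero remainder: (136/9)u − 136/3. Dividing through by 136/9 gives the monic gcd u − 3.

u − 3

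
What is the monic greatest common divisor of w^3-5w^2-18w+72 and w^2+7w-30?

w-3

Apply the Euclidean algorithm:
  w^3-5w^2-18w+72 = (w-12)(w^2+7w-30) + (96w-288)
  w^2+7w-30 = ((1/96)w+5/48)(96w-288) + (0)
Last nonzero remainder: 96w-288. Dividing through by 96 gives the monic gcd w-3.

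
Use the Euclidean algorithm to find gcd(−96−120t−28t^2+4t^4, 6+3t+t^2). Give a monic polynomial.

6+3t+t^2

By polynomial division,
  4t^4−28t^2−120t−96 = (4t^2−12t−16)(t^2+3t+6) + (0)
The last nonzero remainder t^2+3t+6 is already monic.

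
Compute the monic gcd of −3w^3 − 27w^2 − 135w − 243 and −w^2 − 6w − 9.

w + 3

By polynomial division,
  −3w^3 − 27w^2 − 135w − 243 = (3w + 9)(−w^2 − 6w − 9) + (−54w − 162)
  −w^2 − 6w − 9 = ((1/54)w + 1/18)(−54w − 162) + (0)
Last nonzero remainder: −54w − 162. Dividing through by −54 gives the monic gcd w + 3.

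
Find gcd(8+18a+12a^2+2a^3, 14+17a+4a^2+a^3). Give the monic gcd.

Euclidean algorithm in ℚ[a]:
  2a^3+12a^2+18a+8 = (2)(a^3+4a^2+17a+14) + (4a^2-16a-20)
  a^3+4a^2+17a+14 = ((1/4)a+2)(4a^2-16a-20) + (54a+54)
  4a^2-16a-20 = ((2/27)a-10/27)(54a+54) + (0)
Last nonzero remainder: 54a+54. Dividing through by 54 gives the monic gcd a+1.

1+a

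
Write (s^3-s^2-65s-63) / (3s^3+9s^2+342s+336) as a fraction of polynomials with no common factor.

Repeated division with remainder:
  s^3-s^2-65s-63 = (1/3)(3s^3+9s^2+342s+336) + (-4s^2-179s-175)
  3s^3+9s^2+342s+336 = (-(3/4)s+501/16)(-4s^2-179s-175) + ((93051/16)s+93051/16)
  -4s^2-179s-175 = (-(64/93051)s-400/13293)((93051/16)s+93051/16) + (0)
Last nonzero remainder: (93051/16)s+93051/16. Dividing through by 93051/16 gives the monic gcd s+1.
Cancel s+1 from numerator and denominator to get the reduced form.

(s^2-2s-63)/(3s^2+6s+336)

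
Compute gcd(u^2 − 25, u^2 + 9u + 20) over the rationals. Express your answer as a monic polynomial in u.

u + 5

By polynomial division,
  u^2 − 25 = (u^2 + 9u + 20) + (−9u − 45)
  u^2 + 9u + 20 = (−(1/9)u − 4/9)(−9u − 45) + (0)
Last nonzero remainder: −9u − 45. Dividing through by −9 gives the monic gcd u + 5.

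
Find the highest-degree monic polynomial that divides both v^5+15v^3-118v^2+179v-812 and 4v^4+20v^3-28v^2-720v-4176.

v^2+5v+29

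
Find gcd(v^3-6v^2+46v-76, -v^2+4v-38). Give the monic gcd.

By polynomial division,
  v^3-6v^2+46v-76 = (-v+2)(-v^2+4v-38) + (0)
Last nonzero remainder: -v^2+4v-38. Dividing through by -1 gives the monic gcd v^2-4v+38.

v^2-4v+38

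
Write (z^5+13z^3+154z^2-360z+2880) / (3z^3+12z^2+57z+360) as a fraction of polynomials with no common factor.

(z^3+z^2-10z+120)/(3z+15)

Euclidean algorithm in ℚ[z]:
  z^5+13z^3+154z^2-360z+2880 = ((1/3)z^2-(4/3)z+10/3)(3z^3+12z^2+57z+360) + (70z^2-70z+1680)
  3z^3+12z^2+57z+360 = ((3/70)z+3/14)(70z^2-70z+1680) + (0)
Last nonzero remainder: 70z^2-70z+1680. Dividing through by 70 gives the monic gcd z^2-z+24.
Cancel z^2-z+24 from numerator and denominator to get the reduced form.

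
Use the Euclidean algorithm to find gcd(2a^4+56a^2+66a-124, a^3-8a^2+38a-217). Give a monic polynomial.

By polynomial division,
  2a^4+56a^2+66a-124 = (2a+16)(a^3-8a^2+38a-217) + (108a^2-108a+3348)
  a^3-8a^2+38a-217 = ((1/108)a-7/108)(108a^2-108a+3348) + (0)
Last nonzero remainder: 108a^2-108a+3348. Dividing through by 108 gives the monic gcd a^2-a+31.

a^2-a+31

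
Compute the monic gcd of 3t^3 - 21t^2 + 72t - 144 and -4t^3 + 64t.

Repeated division with remainder:
  3t^3 - 21t^2 + 72t - 144 = (-3/4)(-4t^3 + 64t) + (-21t^2 + 120t - 144)
  -4t^3 + 64t = ((4/21)t + 160/147)(-21t^2 + 120t - 144) + (-(1920/49)t + 7680/49)
  -21t^2 + 120t - 144 = ((343/640)t - 147/160)(-(1920/49)t + 7680/49) + (0)
Last nonzero remainder: -(1920/49)t + 7680/49. Dividing through by -1920/49 gives the monic gcd t - 4.

t - 4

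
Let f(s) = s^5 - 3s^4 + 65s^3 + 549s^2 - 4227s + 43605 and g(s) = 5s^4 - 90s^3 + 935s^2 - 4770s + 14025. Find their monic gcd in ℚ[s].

s^2 - 9s + 51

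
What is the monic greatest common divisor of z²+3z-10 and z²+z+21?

1

Euclidean algorithm in ℚ[z]:
  z²+3z-10 = (z²+z+21) + (2z-31)
  z²+z+21 = ((1/2)z+33/4)(2z-31) + (1107/4)
  2z-31 = ((8/1107)z-124/1107)(1107/4) + (0)
The last nonzero remainder is the constant 1107/4, so the polynomials are coprime and gcd = 1.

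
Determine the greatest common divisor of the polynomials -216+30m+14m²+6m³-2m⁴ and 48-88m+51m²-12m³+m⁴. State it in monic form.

Apply the Euclidean algorithm:
  -2m⁴+6m³+14m²+30m-216 = (-2)(m⁴-12m³+51m²-88m+48) + (-18m³+116m²-146m-120)
  m⁴-12m³+51m²-88m+48 = (-(1/18)m+25/81)(-18m³+116m²-146m-120) + ((574/81)m²-(4018/81)m+2296/27)
  -18m³+116m²-146m-120 = (-(729/287)m-405/287)((574/81)m²-(4018/81)m+2296/27) + (0)
Last nonzero remainder: (574/81)m²-(4018/81)m+2296/27. Dividing through by 574/81 gives the monic gcd m²-7m+12.

12-7m+m²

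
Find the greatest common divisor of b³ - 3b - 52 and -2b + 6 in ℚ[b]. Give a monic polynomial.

1

Apply the Euclidean algorithm:
  b³ - 3b - 52 = (-(1/2)b² - (3/2)b - 3)(-2b + 6) + (-34)
  -2b + 6 = ((1/17)b - 3/17)(-34) + (0)
The last nonzero remainder is the constant -34, so the polynomials are coprime and gcd = 1.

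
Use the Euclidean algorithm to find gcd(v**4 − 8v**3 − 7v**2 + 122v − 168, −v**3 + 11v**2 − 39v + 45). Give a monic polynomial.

v − 3

Euclidean algorithm in ℚ[v]:
  v**4 − 8v**3 − 7v**2 + 122v − 168 = (−v − 3)(−v**3 + 11v**2 − 39v + 45) + (−13v**2 + 50v − 33)
  −v**3 + 11v**2 − 39v + 45 = ((1/13)v − 93/169)(−13v**2 + 50v − 33) + (−(1512/169)v + 4536/169)
  −13v**2 + 50v − 33 = ((2197/1512)v − 1859/1512)(−(1512/169)v + 4536/169) + (0)
Last nonzero remainder: −(1512/169)v + 4536/169. Dividing through by −1512/169 gives the monic gcd v − 3.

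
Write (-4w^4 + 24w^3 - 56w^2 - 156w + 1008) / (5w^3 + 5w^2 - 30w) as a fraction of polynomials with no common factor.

(-4w^3 + 36w^2 - 164w + 336)/(5w^2 - 10w)

Euclidean algorithm in ℚ[w]:
  -4w^4 + 24w^3 - 56w^2 - 156w + 1008 = (-(4/5)w + 28/5)(5w^3 + 5w^2 - 30w) + (-108w^2 + 12w + 1008)
  5w^3 + 5w^2 - 30w = (-(5/108)w - 25/486)(-108w^2 + 12w + 1008) + ((1400/81)w + 1400/27)
  -108w^2 + 12w + 1008 = (-(2187/350)w + 486/25)((1400/81)w + 1400/27) + (0)
Last nonzero remainder: (1400/81)w + 1400/27. Dividing through by 1400/81 gives the monic gcd w + 3.
Cancel w + 3 from numerator and denominator to get the reduced form.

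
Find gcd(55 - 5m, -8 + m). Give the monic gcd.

Euclidean algorithm in ℚ[m]:
  -5m + 55 = (-5)(m - 8) + (15)
  m - 8 = ((1/15)m - 8/15)(15) + (0)
The last nonzero remainder is the constant 15, so the polynomials are coprime and gcd = 1.

1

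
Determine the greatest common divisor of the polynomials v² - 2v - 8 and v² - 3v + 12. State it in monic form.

1

Euclidean algorithm in ℚ[v]:
  v² - 2v - 8 = (v² - 3v + 12) + (v - 20)
  v² - 3v + 12 = (v + 17)(v - 20) + (352)
  v - 20 = ((1/352)v - 5/88)(352) + (0)
The last nonzero remainder is the constant 352, so the polynomials are coprime and gcd = 1.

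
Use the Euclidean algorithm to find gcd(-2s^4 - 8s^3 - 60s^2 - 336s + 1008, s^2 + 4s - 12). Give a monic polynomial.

s^2 + 4s - 12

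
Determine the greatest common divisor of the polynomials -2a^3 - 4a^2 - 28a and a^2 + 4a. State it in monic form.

By polynomial division,
  -2a^3 - 4a^2 - 28a = (-2a + 4)(a^2 + 4a) + (-44a)
  a^2 + 4a = (-(1/44)a - 1/11)(-44a) + (0)
Last nonzero remainder: -44a. Dividing through by -44 gives the monic gcd a.

a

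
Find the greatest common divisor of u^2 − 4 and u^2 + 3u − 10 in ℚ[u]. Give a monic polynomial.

u − 2

Repeated division with remainder:
  u^2 − 4 = (u^2 + 3u − 10) + (−3u + 6)
  u^2 + 3u − 10 = (−(1/3)u − 5/3)(−3u + 6) + (0)
Last nonzero remainder: −3u + 6. Dividing through by −3 gives the monic gcd u − 2.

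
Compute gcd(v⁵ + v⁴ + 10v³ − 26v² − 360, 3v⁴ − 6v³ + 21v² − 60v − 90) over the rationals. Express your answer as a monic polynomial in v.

By polynomial division,
  v⁵ + v⁴ + 10v³ − 26v² − 360 = ((1/3)v + 1)(3v⁴ − 6v³ + 21v² − 60v − 90) + (9v³ − 27v² + 90v − 270)
  3v⁴ − 6v³ + 21v² − 60v − 90 = ((1/3)v + 1/3)(9v³ − 27v² + 90v − 270) + (0)
Last nonzero remainder: 9v³ − 27v² + 90v − 270. Dividing through by 9 gives the monic gcd v³ − 3v² + 10v − 30.

v³ − 3v² + 10v − 30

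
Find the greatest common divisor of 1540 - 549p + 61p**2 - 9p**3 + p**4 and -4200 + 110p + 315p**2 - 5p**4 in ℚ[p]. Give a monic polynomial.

28 - 11p + p**2

By polynomial division,
  p**4 - 9p**3 + 61p**2 - 549p + 1540 = (-1/5)(-5p**4 + 315p**2 + 110p - 4200) + (-9p**3 + 124p**2 - 527p + 700)
  -5p**4 + 315p**2 + 110p - 4200 = ((5/9)p + 620/81)(-9p**3 + 124p**2 - 527p + 700) + (-(27650/81)p**2 + (304150/81)p - 774200/81)
  -9p**3 + 124p**2 - 527p + 700 = ((729/27650)p - 81/1106)(-(27650/81)p**2 + (304150/81)p - 774200/81) + (0)
Last nonzero remainder: -(27650/81)p**2 + (304150/81)p - 774200/81. Dividing through by -27650/81 gives the monic gcd p**2 - 11p + 28.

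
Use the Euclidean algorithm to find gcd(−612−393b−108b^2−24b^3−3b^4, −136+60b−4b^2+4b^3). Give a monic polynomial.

By polynomial division,
  −3b^4−24b^3−108b^2−393b−612 = (−(3/4)b−27/4)(4b^3−4b^2+60b−136) + (−90b^2−90b−1530)
  4b^3−4b^2+60b−136 = (−(2/45)b+4/45)(−90b^2−90b−1530) + (0)
Last nonzero remainder: −90b^2−90b−1530. Dividing through by −90 gives the monic gcd b^2+b+17.

17+b+b^2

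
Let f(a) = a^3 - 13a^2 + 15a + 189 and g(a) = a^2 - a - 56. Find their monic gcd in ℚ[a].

Apply the Euclidean algorithm:
  a^3 - 13a^2 + 15a + 189 = (a - 12)(a^2 - a - 56) + (59a - 483)
  a^2 - a - 56 = ((1/59)a + 424/3481)(59a - 483) + (9856/3481)
  59a - 483 = ((205379/9856)a - 240189/1408)(9856/3481) + (0)
The last nonzero remainder is the constant 9856/3481, so the polynomials are coprime and gcd = 1.

1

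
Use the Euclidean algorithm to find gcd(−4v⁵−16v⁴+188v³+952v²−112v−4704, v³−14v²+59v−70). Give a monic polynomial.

v²−9v+14

Repeated division with remainder:
  −4v⁵−16v⁴+188v³+952v²−112v−4704 = (−4v²−72v−584)(v³−14v²+59v−70) + (−3256v²+29304v−45584)
  v³−14v²+59v−70 = (−(1/3256)v+5/3256)(−3256v²+29304v−45584) + (0)
Last nonzero remainder: −3256v²+29304v−45584. Dividing through by −3256 gives the monic gcd v²−9v+14.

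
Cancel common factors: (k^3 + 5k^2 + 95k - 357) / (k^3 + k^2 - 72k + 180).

Apply the Euclidean algorithm:
  k^3 + 5k^2 + 95k - 357 = (k^3 + k^2 - 72k + 180) + (4k^2 + 167k - 537)
  k^3 + k^2 - 72k + 180 = ((1/4)k - 163/16)(4k^2 + 167k - 537) + ((28217/16)k - 84651/16)
  4k^2 + 167k - 537 = ((64/28217)k + 2864/28217)((28217/16)k - 84651/16) + (0)
Last nonzero remainder: (28217/16)k - 84651/16. Dividing through by 28217/16 gives the monic gcd k - 3.
Cancel k - 3 from numerator and denominator to get the reduced form.

(k^2 + 8k + 119)/(k^2 + 4k - 60)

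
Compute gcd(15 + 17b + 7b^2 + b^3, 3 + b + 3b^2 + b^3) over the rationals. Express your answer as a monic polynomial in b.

3 + b

By polynomial division,
  b^3 + 7b^2 + 17b + 15 = (b^3 + 3b^2 + b + 3) + (4b^2 + 16b + 12)
  b^3 + 3b^2 + b + 3 = ((1/4)b - 1/4)(4b^2 + 16b + 12) + (2b + 6)
  4b^2 + 16b + 12 = (2b + 2)(2b + 6) + (0)
Last nonzero remainder: 2b + 6. Dividing through by 2 gives the monic gcd b + 3.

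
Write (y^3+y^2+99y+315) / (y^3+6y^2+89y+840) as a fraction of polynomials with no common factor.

(y+3)/(y+8)

Apply the Euclidean algorithm:
  y^3+y^2+99y+315 = (y^3+6y^2+89y+840) + (−5y^2+10y−525)
  y^3+6y^2+89y+840 = (−(1/5)y−8/5)(−5y^2+10y−525) + (0)
Last nonzero remainder: −5y^2+10y−525. Dividing through by −5 gives the monic gcd y^2−2y+105.
Cancel y^2−2y+105 from numerator and denominator to get the reduced form.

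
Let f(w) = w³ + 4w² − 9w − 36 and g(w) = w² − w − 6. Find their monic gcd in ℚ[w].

Apply the Euclidean algorithm:
  w³ + 4w² − 9w − 36 = (w + 5)(w² − w − 6) + (2w − 6)
  w² − w − 6 = ((1/2)w + 1)(2w − 6) + (0)
Last nonzero remainder: 2w − 6. Dividing through by 2 gives the monic gcd w − 3.

w − 3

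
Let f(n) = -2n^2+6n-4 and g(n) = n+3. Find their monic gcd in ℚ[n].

1

Apply the Euclidean algorithm:
  -2n^2+6n-4 = (-2n+12)(n+3) + (-40)
  n+3 = (-(1/40)n-3/40)(-40) + (0)
The last nonzero remainder is the constant -40, so the polynomials are coprime and gcd = 1.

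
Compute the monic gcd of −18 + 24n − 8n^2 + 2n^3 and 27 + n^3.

Euclidean algorithm in ℚ[n]:
  2n^3 − 8n^2 + 24n − 18 = (2)(n^3 + 27) + (−8n^2 + 24n − 72)
  n^3 + 27 = (−(1/8)n − 3/8)(−8n^2 + 24n − 72) + (0)
Last nonzero remainder: −8n^2 + 24n − 72. Dividing through by −8 gives the monic gcd n^2 − 3n + 9.

9 − 3n + n^2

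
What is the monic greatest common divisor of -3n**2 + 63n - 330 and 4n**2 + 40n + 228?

1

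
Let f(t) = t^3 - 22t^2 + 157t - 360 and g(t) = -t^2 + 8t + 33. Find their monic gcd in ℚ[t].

1

Repeated division with remainder:
  t^3 - 22t^2 + 157t - 360 = (-t + 14)(-t^2 + 8t + 33) + (78t - 822)
  -t^2 + 8t + 33 = (-(1/78)t - 11/338)(78t - 822) + (1056/169)
  78t - 822 = ((2197/176)t - 23153/176)(1056/169) + (0)
The last nonzero remainder is the constant 1056/169, so the polynomials are coprime and gcd = 1.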